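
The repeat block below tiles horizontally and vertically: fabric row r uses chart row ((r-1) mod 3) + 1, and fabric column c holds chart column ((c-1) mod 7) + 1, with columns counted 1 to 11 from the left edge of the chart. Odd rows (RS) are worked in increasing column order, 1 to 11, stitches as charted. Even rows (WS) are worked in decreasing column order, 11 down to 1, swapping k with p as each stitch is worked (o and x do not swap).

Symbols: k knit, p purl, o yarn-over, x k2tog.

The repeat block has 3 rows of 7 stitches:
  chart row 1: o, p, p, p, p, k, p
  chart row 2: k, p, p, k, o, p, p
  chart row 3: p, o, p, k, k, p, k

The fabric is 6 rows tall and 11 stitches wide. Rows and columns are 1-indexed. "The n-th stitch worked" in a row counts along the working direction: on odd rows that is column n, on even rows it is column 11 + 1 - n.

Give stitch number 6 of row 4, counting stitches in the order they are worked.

Stitch:
p

Derivation:
For row 4: chart row = ((4-1) mod 3) + 1 = 1; this is a WS (even) row.
Chart row 1 tiled across columns 1-11: o p p p p k p o p p p
Wrong side: read the tiled row from column 11 down to 1 and exchange k with p (leave o, x).
Row 4 as worked: k k k o k p k k k k o
The 6th stitch worked is p.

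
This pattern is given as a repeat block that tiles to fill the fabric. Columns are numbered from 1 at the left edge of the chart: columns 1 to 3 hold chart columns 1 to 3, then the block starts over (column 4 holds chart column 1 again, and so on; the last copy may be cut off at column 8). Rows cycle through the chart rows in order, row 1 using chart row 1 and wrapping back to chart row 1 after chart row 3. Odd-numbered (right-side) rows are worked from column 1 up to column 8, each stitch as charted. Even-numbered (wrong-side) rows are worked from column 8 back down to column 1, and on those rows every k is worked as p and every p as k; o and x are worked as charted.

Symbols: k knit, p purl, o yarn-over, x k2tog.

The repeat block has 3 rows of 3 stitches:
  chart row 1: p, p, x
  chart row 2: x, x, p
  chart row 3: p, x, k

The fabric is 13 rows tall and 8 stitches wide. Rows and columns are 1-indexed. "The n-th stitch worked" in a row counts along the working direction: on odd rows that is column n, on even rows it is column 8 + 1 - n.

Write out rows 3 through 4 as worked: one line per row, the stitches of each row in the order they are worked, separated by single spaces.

Row 3: chart row 3, RS - tile across columns 1-8 and work as-is.
Row 4: chart row 1, WS - tiled (columns 1-8): p p x p p x p p; work from column 8 back to 1 with k<->p swapped.

Result:
p x k p x k p x
k k x k k x k k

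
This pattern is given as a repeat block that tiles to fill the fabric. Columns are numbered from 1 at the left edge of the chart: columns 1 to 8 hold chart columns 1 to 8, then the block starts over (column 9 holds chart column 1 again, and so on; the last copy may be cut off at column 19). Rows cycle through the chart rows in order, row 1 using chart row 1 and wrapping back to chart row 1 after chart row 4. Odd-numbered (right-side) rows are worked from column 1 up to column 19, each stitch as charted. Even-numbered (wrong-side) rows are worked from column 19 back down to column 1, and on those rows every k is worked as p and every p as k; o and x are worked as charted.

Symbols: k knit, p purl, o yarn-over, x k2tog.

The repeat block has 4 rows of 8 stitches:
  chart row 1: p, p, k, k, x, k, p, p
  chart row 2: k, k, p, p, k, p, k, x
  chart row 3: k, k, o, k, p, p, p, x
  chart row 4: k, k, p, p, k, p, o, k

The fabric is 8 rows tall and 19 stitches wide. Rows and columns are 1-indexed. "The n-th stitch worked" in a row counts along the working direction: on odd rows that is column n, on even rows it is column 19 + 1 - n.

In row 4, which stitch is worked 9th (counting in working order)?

Row 4 uses chart row ((4-1) mod 4)+1 = 4. Row 4 is even, so WS.
Chart row 4 tiled across columns 1-19: k k p p k p o k k k p p k p o k k k p
WS: work from column 19 back to column 1 (reverse the tiled row), swapping k<->p (o and x unchanged).
Row 4 as worked: k p p p o k p k k p p p o k p k k p p
The 9th stitch worked is k.

Result:
k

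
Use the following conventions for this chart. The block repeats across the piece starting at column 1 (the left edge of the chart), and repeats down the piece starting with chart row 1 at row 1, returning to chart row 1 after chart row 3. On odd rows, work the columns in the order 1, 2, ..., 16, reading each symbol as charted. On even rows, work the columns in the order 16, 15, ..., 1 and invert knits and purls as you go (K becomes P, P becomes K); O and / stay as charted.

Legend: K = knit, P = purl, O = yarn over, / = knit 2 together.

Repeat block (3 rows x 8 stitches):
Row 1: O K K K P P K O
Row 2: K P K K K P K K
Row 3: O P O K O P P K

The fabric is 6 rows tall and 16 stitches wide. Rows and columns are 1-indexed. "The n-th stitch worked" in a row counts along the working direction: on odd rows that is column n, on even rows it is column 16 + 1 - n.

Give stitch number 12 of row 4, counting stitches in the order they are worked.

Stitch:
K

Derivation:
For row 4: chart row = ((4-1) mod 3) + 1 = 1; this is a WS (even) row.
Chart row 1 tiled across columns 1-16: O K K K P P K O O K K K P P K O
WS row: flip the tiled sequence (start at column 16) and apply K<->P; O and / stay.
Row 4 as worked: O P K K P P P O O P K K P P P O
Stitch 12 in working order -> K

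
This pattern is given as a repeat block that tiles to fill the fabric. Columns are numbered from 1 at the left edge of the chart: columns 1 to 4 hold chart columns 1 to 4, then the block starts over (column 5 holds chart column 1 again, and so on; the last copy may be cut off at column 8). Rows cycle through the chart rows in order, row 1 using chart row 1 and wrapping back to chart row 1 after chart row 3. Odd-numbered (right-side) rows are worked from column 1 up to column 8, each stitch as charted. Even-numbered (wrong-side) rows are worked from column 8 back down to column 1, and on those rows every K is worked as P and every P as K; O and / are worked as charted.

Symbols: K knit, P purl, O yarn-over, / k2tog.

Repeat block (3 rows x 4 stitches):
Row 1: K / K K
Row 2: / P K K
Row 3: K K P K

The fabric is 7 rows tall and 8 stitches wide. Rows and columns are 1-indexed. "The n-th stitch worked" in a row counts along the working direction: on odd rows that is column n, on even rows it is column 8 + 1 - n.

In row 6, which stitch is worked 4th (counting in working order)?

== STITCH ==
P

Derivation:
Row 6 uses chart row ((6-1) mod 3)+1 = 3. Row 6 is even, so WS.
Chart row 3 tiled across columns 1-8: K K P K K K P K
Wrong side: read the tiled row from column 8 down to 1 and exchange K with P (leave O, /).
Row 6 as worked: P K P P P K P P
The 4th stitch worked is P.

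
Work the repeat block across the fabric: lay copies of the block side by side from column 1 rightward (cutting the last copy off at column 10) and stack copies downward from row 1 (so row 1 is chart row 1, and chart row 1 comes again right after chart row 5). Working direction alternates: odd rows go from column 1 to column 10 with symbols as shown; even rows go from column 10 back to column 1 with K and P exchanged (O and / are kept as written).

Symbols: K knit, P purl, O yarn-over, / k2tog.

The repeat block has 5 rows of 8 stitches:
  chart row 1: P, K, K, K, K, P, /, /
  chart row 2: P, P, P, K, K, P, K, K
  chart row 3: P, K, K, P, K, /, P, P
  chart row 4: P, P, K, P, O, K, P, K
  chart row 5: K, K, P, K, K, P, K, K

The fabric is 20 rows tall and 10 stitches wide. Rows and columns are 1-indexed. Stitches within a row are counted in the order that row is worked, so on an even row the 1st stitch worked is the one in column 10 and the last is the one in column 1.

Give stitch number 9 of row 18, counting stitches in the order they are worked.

For row 18: chart row = ((18-1) mod 5) + 1 = 3; this is a WS (even) row.
Chart row 3 tiled across columns 1-10: P K K P K / P P P K
WS: work from column 10 back to column 1 (reverse the tiled row), swapping K<->P (O and / unchanged).
Row 18 as worked: P K K K / P K P P K
Counting 9 along the worked row gives P.

Result:
P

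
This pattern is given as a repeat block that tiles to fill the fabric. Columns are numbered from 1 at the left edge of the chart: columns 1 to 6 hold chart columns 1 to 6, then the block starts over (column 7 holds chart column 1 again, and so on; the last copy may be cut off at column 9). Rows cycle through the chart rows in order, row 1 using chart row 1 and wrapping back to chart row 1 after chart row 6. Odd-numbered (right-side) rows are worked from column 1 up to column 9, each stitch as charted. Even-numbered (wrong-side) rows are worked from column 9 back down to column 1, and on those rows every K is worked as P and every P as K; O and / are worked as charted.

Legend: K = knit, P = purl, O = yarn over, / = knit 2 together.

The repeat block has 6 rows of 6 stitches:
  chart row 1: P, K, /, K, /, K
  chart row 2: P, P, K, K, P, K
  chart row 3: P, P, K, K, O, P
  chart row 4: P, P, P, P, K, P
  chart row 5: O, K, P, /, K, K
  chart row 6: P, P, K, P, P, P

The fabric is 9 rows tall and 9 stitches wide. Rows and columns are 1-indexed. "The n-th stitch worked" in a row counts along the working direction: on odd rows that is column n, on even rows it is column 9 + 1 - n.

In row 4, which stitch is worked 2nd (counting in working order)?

Row 4: (4-1) mod 6 = 3, so use chart row 4. Even row -> WS.
Chart row 4 tiled across columns 1-9: P P P P K P P P P
WS row: flip the tiled sequence (start at column 9) and apply K<->P; O and / stay.
Row 4 as worked: K K K K P K K K K
Counting 2 along the worked row gives K.

== STITCH ==
K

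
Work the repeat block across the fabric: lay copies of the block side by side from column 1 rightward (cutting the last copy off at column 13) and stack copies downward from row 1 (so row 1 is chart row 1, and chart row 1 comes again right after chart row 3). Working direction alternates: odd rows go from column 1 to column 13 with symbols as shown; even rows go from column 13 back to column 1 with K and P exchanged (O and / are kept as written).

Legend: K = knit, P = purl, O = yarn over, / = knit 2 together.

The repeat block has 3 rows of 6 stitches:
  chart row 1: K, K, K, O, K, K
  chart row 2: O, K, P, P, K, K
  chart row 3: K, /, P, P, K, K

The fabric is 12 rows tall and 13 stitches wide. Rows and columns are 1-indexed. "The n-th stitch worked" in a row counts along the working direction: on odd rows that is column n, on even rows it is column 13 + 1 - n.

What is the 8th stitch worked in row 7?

Row 7: (7-1) mod 3 = 0, so use chart row 1. Odd row -> RS.
Chart row 1 tiled across columns 1-13: K K K O K K K K K O K K K
RS: work column 1 to column 13, symbols as charted — the tiled row is the row as worked.
Counting 8 along the worked row gives K.

Stitch:
K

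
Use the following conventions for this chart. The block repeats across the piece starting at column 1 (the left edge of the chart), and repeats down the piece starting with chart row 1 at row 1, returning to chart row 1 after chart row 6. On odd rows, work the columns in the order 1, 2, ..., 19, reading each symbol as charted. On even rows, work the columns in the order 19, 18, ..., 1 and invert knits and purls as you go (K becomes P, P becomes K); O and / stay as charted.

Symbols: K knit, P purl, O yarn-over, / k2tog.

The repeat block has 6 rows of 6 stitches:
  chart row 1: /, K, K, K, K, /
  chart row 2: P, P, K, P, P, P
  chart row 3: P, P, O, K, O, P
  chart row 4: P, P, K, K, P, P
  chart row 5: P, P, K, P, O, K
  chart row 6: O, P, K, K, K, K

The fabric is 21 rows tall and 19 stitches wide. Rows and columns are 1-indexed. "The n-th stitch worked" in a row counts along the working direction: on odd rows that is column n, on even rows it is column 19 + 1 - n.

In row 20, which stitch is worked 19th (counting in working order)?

Stitch:
K

Derivation:
For row 20: chart row = ((20-1) mod 6) + 1 = 2; this is a WS (even) row.
Chart row 2 tiled across columns 1-19: P P K P P P P P K P P P P P K P P P P
WS: work from column 19 back to column 1 (reverse the tiled row), swapping K<->P (O and / unchanged).
Row 20 as worked: K K K K P K K K K K P K K K K K P K K
Stitch 19 in working order -> K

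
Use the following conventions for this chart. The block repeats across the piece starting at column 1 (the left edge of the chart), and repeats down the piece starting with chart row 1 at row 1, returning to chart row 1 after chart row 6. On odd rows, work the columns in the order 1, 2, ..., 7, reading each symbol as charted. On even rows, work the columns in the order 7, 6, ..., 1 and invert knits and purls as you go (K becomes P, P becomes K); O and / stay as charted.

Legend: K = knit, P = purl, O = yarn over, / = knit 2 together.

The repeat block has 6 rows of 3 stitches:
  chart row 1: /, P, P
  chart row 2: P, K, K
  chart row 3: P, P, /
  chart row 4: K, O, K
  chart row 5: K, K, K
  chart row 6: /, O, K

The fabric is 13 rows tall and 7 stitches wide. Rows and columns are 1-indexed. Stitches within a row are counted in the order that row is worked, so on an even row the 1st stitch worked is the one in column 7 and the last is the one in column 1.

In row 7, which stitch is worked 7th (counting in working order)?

Row 7: (7-1) mod 6 = 0, so use chart row 1. Odd row -> RS.
Chart row 1 tiled across columns 1-7: / P P / P P /
RS: work column 1 to column 7, symbols as charted — the tiled row is the row as worked.
Counting 7 along the worked row gives /.

Result:
/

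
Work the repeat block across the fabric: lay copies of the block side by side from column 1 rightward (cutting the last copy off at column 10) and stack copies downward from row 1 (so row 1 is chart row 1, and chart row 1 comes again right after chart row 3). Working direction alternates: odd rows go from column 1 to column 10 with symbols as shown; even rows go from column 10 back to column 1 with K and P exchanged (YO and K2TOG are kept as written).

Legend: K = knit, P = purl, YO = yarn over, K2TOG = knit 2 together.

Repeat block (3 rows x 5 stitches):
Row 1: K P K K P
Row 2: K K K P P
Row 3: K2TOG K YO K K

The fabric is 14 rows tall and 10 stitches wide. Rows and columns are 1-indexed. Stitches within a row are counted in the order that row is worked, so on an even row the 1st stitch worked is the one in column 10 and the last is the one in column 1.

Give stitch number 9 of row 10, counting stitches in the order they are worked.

For row 10: chart row = ((10-1) mod 3) + 1 = 1; this is a WS (even) row.
Chart row 1 tiled across columns 1-10: K P K K P K P K K P
WS: work from column 10 back to column 1 (reverse the tiled row), swapping K<->P (YO and K2TOG unchanged).
Row 10 as worked: K P P K P K P P K P
Stitch 9 in working order -> K

Result:
K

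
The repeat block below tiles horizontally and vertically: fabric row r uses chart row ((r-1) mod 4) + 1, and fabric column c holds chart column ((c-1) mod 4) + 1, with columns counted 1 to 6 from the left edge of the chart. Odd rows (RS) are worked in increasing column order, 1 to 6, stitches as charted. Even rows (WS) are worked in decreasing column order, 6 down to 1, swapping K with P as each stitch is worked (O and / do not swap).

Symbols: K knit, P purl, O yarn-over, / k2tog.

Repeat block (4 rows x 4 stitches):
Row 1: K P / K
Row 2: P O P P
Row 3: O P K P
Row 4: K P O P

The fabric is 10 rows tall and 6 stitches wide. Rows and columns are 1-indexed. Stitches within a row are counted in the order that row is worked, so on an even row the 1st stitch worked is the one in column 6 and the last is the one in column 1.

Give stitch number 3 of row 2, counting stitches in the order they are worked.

Row 2: (2-1) mod 4 = 1, so use chart row 2. Even row -> WS.
Chart row 2 tiled across columns 1-6: P O P P P O
Wrong side: read the tiled row from column 6 down to 1 and exchange K with P (leave O, /).
Row 2 as worked: O K K K O K
Counting 3 along the worked row gives K.

== STITCH ==
K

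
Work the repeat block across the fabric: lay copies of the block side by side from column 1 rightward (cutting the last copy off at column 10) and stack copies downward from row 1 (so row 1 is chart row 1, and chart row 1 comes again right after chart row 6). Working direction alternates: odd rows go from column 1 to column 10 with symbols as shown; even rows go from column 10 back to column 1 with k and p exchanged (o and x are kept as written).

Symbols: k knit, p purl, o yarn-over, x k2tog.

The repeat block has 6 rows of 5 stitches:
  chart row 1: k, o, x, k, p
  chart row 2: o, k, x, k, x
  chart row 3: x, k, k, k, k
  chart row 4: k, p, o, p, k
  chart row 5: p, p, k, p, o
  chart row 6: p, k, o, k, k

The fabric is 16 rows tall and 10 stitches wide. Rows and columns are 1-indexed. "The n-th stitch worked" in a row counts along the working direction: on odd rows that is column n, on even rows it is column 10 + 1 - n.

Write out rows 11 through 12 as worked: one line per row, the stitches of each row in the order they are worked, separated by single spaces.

Result:
p p k p o p p k p o
p p o p k p p o p k

Derivation:
Row 11: chart row 5, RS - tile across columns 1-10 and work as-is.
Row 12: chart row 6, WS - tiled (columns 1-10): p k o k k p k o k k; work from column 10 back to 1 with k<->p swapped.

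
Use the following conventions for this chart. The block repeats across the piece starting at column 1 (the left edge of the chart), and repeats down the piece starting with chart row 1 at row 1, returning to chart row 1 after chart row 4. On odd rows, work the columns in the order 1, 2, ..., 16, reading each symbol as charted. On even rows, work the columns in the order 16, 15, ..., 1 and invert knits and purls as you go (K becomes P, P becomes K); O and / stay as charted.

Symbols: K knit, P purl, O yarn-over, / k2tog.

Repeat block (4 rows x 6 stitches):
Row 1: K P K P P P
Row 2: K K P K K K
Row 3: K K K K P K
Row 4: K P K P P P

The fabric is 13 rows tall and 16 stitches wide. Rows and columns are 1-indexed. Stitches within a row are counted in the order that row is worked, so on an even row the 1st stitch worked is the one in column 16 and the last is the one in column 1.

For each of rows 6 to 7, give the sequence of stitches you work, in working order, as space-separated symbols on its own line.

Result:
P K P P P P P K P P P P P K P P
K K K K P K K K K K P K K K K K

Derivation:
Row 6: chart row 2, WS - tiled (columns 1-16): K K P K K K K K P K K K K K P K; work from column 16 back to 1 with K<->P swapped.
Row 7: chart row 3, RS - tile across columns 1-16 and work as-is.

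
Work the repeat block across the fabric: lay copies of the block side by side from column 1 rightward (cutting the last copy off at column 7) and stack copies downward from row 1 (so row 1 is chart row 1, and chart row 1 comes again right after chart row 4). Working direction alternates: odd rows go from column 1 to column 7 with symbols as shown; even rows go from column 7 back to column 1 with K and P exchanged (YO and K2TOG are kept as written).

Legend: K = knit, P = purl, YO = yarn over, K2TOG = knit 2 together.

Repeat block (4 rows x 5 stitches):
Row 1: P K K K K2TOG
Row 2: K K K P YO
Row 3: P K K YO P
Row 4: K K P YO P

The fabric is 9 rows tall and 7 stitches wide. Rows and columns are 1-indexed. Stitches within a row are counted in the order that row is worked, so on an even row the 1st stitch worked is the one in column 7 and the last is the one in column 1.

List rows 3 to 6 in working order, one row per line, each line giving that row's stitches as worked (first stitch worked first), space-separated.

== ROWS AS WORKED ==
P K K YO P P K
P P K YO K P P
P K K K K2TOG P K
P P YO K P P P

Derivation:
Row 3: chart row 3, RS - tile across columns 1-7 and work as-is.
Row 4: chart row 4, WS - tiled (columns 1-7): K K P YO P K K; work from column 7 back to 1 with K<->P swapped.
Row 5: chart row 1, RS - tile across columns 1-7 and work as-is.
Row 6: chart row 2, WS - tiled (columns 1-7): K K K P YO K K; work from column 7 back to 1 with K<->P swapped.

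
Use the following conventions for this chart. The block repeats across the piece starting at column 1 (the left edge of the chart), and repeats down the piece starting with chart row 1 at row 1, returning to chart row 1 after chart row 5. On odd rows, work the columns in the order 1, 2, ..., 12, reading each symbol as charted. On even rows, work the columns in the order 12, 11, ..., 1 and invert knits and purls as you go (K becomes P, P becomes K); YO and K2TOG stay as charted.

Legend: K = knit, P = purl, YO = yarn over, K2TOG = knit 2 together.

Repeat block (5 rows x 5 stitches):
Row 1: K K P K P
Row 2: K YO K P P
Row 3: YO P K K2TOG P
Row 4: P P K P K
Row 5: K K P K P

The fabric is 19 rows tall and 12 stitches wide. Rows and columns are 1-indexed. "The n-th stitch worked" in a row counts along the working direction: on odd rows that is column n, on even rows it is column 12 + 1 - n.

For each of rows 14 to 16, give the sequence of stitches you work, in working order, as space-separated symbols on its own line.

Row 14: chart row 4, WS - tiled (columns 1-12): P P K P K P P K P K P P; work from column 12 back to 1 with K<->P swapped.
Row 15: chart row 5, RS - tile across columns 1-12 and work as-is.
Row 16: chart row 1, WS - tiled (columns 1-12): K K P K P K K P K P K K; work from column 12 back to 1 with K<->P swapped.

Result:
K K P K P K K P K P K K
K K P K P K K P K P K K
P P K P K P P K P K P P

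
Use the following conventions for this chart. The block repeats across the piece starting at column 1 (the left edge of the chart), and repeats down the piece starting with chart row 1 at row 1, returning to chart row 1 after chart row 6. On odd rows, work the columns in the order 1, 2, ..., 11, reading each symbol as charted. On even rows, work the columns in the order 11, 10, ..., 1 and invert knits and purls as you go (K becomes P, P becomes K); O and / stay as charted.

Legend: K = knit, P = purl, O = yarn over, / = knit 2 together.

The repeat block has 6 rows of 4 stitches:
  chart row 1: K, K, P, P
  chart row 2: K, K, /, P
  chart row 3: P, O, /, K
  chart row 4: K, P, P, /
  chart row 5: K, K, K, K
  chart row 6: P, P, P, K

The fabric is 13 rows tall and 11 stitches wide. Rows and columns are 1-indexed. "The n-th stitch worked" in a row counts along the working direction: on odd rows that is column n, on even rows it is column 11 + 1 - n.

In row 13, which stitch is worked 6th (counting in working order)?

Row 13: (13-1) mod 6 = 0, so use chart row 1. Odd row -> RS.
Chart row 1 tiled across columns 1-11: K K P P K K P P K K P
RS: work column 1 to column 11, symbols as charted — the tiled row is the row as worked.
The 6th stitch worked is K.

Result:
K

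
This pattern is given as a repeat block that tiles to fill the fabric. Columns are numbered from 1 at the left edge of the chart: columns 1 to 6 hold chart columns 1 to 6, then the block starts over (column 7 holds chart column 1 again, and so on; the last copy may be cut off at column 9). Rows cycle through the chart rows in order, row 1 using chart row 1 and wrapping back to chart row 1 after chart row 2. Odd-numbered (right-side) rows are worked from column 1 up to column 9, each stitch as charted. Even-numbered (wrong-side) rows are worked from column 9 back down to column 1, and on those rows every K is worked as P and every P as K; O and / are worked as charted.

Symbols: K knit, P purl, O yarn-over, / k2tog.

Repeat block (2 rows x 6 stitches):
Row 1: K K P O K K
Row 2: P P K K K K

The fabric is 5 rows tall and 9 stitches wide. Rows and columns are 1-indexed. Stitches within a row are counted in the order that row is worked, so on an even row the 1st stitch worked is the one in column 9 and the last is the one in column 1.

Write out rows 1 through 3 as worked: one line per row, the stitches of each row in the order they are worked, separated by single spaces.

Rows as worked:
K K P O K K K K P
P K K P P P P K K
K K P O K K K K P

Derivation:
Row 1: chart row 1, RS - tile across columns 1-9 and work as-is.
Row 2: chart row 2, WS - tiled (columns 1-9): P P K K K K P P K; work from column 9 back to 1 with K<->P swapped.
Row 3: chart row 1, RS - tile across columns 1-9 and work as-is.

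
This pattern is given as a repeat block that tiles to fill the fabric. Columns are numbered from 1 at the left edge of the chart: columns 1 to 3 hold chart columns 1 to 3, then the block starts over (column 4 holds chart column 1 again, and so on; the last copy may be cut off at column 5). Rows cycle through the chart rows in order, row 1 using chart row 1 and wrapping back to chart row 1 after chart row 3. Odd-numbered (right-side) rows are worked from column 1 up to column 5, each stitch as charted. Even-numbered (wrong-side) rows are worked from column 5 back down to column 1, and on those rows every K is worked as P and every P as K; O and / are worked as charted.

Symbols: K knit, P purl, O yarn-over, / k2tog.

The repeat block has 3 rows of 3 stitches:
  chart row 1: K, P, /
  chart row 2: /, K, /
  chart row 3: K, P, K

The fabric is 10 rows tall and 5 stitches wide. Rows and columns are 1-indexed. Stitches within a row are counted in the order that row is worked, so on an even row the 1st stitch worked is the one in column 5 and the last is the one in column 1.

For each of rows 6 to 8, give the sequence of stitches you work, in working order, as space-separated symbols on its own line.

Rows as worked:
K P P K P
K P / K P
P / / P /

Derivation:
Row 6: chart row 3, WS - tiled (columns 1-5): K P K K P; work from column 5 back to 1 with K<->P swapped.
Row 7: chart row 1, RS - tile across columns 1-5 and work as-is.
Row 8: chart row 2, WS - tiled (columns 1-5): / K / / K; work from column 5 back to 1 with K<->P swapped.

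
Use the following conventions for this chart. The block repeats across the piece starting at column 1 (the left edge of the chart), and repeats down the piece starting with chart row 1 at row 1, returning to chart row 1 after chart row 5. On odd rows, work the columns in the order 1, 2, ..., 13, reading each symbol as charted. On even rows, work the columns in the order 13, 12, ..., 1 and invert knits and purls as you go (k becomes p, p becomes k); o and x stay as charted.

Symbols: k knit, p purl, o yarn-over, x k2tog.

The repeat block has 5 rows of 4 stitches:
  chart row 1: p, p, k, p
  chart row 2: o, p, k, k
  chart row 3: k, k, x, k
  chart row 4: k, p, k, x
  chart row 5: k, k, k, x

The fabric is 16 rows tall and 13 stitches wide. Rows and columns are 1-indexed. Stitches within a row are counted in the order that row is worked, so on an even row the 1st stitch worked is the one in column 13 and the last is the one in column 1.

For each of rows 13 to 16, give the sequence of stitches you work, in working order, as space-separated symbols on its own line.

Rows as worked:
k k x k k k x k k k x k k
p x p k p x p k p x p k p
k k k x k k k x k k k x k
k k p k k k p k k k p k k

Derivation:
Row 13: chart row 3, RS - tile across columns 1-13 and work as-is.
Row 14: chart row 4, WS - tiled (columns 1-13): k p k x k p k x k p k x k; work from column 13 back to 1 with k<->p swapped.
Row 15: chart row 5, RS - tile across columns 1-13 and work as-is.
Row 16: chart row 1, WS - tiled (columns 1-13): p p k p p p k p p p k p p; work from column 13 back to 1 with k<->p swapped.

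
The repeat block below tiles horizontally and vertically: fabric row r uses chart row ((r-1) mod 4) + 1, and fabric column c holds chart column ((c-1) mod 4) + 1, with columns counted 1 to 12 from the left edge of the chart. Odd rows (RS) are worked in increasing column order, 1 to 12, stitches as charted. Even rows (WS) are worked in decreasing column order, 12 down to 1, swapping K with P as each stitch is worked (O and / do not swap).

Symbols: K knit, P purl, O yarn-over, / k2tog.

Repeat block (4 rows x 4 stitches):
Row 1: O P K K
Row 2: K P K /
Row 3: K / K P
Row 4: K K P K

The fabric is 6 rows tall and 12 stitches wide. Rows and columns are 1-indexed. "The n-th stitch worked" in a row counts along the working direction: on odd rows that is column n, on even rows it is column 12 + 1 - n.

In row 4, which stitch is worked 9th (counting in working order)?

== STITCH ==
P

Derivation:
Row 4 uses chart row ((4-1) mod 4)+1 = 4. Row 4 is even, so WS.
Chart row 4 tiled across columns 1-12: K K P K K K P K K K P K
Wrong side: read the tiled row from column 12 down to 1 and exchange K with P (leave O, /).
Row 4 as worked: P K P P P K P P P K P P
The 9th stitch worked is P.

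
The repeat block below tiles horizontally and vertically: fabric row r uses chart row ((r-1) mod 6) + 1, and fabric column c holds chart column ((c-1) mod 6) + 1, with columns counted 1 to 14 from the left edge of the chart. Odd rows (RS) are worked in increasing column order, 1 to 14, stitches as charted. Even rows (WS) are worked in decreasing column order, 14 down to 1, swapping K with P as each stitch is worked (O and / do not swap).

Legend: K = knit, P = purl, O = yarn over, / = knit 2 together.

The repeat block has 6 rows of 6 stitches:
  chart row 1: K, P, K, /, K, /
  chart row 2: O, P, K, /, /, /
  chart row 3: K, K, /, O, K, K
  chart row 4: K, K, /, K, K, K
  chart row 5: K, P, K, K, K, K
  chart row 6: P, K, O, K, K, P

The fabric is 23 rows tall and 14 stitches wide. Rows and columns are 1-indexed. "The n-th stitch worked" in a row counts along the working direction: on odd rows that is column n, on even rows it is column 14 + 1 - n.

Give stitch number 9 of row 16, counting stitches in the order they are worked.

Stitch:
P

Derivation:
Row 16 uses chart row ((16-1) mod 6)+1 = 4. Row 16 is even, so WS.
Chart row 4 tiled across columns 1-14: K K / K K K K K / K K K K K
Wrong side: read the tiled row from column 14 down to 1 and exchange K with P (leave O, /).
Row 16 as worked: P P P P P / P P P P P / P P
Stitch 9 in working order -> P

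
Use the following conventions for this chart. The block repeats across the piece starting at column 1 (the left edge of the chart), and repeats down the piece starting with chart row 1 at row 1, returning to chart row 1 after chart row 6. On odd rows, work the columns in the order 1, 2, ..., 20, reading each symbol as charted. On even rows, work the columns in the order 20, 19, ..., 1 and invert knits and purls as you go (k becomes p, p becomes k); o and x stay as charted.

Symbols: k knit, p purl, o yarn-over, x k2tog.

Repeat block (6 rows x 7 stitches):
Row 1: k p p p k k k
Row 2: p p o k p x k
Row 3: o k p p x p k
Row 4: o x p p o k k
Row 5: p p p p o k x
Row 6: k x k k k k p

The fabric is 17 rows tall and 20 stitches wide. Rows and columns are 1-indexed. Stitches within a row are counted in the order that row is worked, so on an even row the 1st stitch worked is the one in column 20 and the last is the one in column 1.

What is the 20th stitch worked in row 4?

Row 4: (4-1) mod 6 = 3, so use chart row 4. Even row -> WS.
Chart row 4 tiled across columns 1-20: o x p p o k k o x p p o k k o x p p o k
Wrong side: read the tiled row from column 20 down to 1 and exchange k with p (leave o, x).
Row 4 as worked: p o k k x o p p o k k x o p p o k k x o
The 20th stitch worked is o.

Result:
o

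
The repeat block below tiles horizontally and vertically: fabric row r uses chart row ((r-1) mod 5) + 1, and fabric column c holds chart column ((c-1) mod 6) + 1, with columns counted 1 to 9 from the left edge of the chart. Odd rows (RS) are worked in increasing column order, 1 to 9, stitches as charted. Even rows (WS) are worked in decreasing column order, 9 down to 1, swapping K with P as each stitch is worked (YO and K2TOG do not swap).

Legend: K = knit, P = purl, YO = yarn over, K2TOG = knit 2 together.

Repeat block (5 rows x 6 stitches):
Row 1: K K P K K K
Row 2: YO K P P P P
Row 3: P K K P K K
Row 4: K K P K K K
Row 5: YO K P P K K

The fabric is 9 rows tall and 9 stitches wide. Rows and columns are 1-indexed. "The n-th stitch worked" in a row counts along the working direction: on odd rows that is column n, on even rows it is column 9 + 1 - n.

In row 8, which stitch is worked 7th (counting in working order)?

Row 8 uses chart row ((8-1) mod 5)+1 = 3. Row 8 is even, so WS.
Chart row 3 tiled across columns 1-9: P K K P K K P K K
WS row: flip the tiled sequence (start at column 9) and apply K<->P; YO and K2TOG stay.
Row 8 as worked: P P K P P K P P K
Counting 7 along the worked row gives P.

Stitch:
P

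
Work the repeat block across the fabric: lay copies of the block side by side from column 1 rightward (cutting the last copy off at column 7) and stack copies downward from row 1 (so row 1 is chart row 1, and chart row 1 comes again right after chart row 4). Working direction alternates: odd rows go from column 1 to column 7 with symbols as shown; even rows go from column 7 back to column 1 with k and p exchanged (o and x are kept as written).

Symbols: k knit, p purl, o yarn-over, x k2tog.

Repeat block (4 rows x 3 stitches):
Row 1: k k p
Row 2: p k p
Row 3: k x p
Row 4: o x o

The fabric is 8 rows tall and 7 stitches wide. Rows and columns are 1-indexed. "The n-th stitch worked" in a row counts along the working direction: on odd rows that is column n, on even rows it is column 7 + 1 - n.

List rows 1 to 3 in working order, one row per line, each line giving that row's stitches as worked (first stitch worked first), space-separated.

Rows as worked:
k k p k k p k
k k p k k p k
k x p k x p k

Derivation:
Row 1: chart row 1, RS - tile across columns 1-7 and work as-is.
Row 2: chart row 2, WS - tiled (columns 1-7): p k p p k p p; work from column 7 back to 1 with k<->p swapped.
Row 3: chart row 3, RS - tile across columns 1-7 and work as-is.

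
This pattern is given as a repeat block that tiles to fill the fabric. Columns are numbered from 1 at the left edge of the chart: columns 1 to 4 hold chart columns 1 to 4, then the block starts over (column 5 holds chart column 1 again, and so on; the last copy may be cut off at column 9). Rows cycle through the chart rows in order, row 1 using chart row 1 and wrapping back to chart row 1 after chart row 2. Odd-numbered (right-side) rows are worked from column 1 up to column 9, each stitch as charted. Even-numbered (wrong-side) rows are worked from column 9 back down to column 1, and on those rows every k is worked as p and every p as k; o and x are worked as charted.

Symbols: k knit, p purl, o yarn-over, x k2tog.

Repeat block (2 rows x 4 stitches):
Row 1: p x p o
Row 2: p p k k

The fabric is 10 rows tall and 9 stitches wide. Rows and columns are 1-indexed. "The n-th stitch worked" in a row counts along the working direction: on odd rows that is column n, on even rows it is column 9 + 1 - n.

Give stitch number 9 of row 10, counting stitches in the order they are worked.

Stitch:
k

Derivation:
For row 10: chart row = ((10-1) mod 2) + 1 = 2; this is a WS (even) row.
Chart row 2 tiled across columns 1-9: p p k k p p k k p
WS row: flip the tiled sequence (start at column 9) and apply k<->p; o and x stay.
Row 10 as worked: k p p k k p p k k
Stitch 9 in working order -> k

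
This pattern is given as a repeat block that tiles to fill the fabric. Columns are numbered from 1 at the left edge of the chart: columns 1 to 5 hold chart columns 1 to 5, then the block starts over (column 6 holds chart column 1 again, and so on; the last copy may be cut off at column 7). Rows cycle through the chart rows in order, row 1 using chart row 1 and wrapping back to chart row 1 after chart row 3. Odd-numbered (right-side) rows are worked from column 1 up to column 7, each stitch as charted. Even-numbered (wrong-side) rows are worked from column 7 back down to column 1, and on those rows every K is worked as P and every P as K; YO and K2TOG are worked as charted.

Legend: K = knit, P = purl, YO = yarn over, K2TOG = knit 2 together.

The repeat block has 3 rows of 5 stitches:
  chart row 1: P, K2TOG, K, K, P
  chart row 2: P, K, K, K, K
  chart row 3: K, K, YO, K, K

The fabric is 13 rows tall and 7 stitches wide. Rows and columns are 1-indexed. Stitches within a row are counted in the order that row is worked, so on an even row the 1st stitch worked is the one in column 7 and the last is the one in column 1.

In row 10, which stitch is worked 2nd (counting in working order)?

== STITCH ==
K

Derivation:
Row 10 uses chart row ((10-1) mod 3)+1 = 1. Row 10 is even, so WS.
Chart row 1 tiled across columns 1-7: P K2TOG K K P P K2TOG
WS row: flip the tiled sequence (start at column 7) and apply K<->P; YO and K2TOG stay.
Row 10 as worked: K2TOG K K P P K2TOG K
Counting 2 along the worked row gives K.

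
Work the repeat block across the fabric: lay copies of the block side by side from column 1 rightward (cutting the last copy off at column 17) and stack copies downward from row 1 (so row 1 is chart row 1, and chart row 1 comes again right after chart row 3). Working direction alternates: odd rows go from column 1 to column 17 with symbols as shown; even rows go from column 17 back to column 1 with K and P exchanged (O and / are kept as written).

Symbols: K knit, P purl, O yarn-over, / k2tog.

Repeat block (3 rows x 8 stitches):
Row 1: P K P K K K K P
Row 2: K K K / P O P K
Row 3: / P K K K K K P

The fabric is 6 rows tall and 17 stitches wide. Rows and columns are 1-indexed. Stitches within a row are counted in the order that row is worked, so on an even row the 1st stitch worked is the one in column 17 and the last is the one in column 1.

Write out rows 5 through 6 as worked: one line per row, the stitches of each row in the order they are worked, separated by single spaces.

Result:
K K K / P O P K K K K / P O P K K
/ K P P P P P K / K P P P P P K /

Derivation:
Row 5: chart row 2, RS - tile across columns 1-17 and work as-is.
Row 6: chart row 3, WS - tiled (columns 1-17): / P K K K K K P / P K K K K K P /; work from column 17 back to 1 with K<->P swapped.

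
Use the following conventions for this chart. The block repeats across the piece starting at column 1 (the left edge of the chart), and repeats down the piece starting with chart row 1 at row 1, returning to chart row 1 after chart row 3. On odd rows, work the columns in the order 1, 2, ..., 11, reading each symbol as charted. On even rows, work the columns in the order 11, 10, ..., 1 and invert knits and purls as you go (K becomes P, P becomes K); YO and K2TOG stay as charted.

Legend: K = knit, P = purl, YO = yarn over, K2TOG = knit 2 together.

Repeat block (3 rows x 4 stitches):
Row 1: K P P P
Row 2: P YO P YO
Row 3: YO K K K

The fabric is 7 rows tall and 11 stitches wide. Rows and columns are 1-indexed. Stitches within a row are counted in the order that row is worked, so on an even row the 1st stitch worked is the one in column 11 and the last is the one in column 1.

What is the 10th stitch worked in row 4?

== STITCH ==
K

Derivation:
For row 4: chart row = ((4-1) mod 3) + 1 = 1; this is a WS (even) row.
Chart row 1 tiled across columns 1-11: K P P P K P P P K P P
Wrong side: read the tiled row from column 11 down to 1 and exchange K with P (leave YO, K2TOG).
Row 4 as worked: K K P K K K P K K K P
The 10th stitch worked is K.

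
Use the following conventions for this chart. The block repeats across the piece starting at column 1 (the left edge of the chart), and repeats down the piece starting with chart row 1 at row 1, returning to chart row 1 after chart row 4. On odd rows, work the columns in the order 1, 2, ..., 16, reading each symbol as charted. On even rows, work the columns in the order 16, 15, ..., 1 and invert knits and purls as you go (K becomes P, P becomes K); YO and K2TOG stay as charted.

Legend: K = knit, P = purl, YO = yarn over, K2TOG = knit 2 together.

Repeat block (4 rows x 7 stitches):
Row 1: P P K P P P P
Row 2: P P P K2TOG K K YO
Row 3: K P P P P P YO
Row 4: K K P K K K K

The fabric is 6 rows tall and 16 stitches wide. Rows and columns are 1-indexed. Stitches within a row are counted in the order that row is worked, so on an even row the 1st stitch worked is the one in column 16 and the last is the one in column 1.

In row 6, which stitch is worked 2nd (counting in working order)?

For row 6: chart row = ((6-1) mod 4) + 1 = 2; this is a WS (even) row.
Chart row 2 tiled across columns 1-16: P P P K2TOG K K YO P P P K2TOG K K YO P P
WS row: flip the tiled sequence (start at column 16) and apply K<->P; YO and K2TOG stay.
Row 6 as worked: K K YO P P K2TOG K K K YO P P K2TOG K K K
The 2nd stitch worked is K.

== STITCH ==
K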